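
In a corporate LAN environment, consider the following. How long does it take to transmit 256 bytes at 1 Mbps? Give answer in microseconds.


Given: packet = 256 bytes, bandwidth = 1 Mbps
Packet in bits = 256 * 8 = 2048 bits
Bandwidth = 1 * 10^6 = 1000000 bps
Time = 2048 / 1000000 seconds
Time in us = 2048 * 10^6 / 1000000 = 2048

2048


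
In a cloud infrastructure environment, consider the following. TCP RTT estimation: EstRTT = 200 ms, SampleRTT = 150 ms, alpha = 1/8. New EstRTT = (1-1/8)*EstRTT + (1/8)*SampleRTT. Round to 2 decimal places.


Given: EstRTT = 200 ms, SampleRTT = 150 ms, alpha = 1/8
New EstRTT = (1 - alpha) * EstRTT + alpha * SampleRTT
(7/8) * 200 = 175
(1/8) * 150 = 18.75
New EstRTT = 175 + 18.75 = 193.75 ms -> 193.75 ms (2 dp)

193.75


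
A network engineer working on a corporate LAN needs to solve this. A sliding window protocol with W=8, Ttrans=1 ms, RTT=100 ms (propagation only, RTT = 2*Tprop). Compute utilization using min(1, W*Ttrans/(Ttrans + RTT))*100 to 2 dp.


Given: W = 8, Ttrans = 1 ms, RTT = 100 ms (= 2 * Tprop, Tprop = 50 ms)
Cycle time = Ttrans + RTT = 1 + 100 = 101 ms (first packet sent until its ACK returns)
W * Ttrans = 8 * 1 = 8 ms of sending per cycle
W * Ttrans / (Ttrans + RTT) = 8 / 101 = 0.079208
U = min(1, 0.079208) = 0.079208
U% = 7.92%

7.92


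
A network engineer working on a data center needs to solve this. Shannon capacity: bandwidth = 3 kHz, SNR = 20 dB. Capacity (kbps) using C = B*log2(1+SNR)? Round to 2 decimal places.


Given: B = 3 kHz, SNR = 20 dB
SNR linear = 10^(20/10) = 100
1 + SNR = 101
log2(101) = 6.6582114828
C = 3 * 1000 * 6.6582114828 = 19974.6344 bps
C = 19.974634 kbps -> 19.97 kbps (2 dp)

19.97


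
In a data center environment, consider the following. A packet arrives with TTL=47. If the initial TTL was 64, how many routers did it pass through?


Given: initial TTL = 64, received TTL = 47
Hops = initial TTL - received TTL
Hops = 64 - 47 = 17

17


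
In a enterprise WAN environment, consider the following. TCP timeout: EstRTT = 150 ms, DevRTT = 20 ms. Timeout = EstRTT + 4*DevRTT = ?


Given: EstRTT = 150 ms, DevRTT = 20 ms
Timeout = EstRTT + 4 * DevRTT
4 * DevRTT = 4 * 20 = 80
Timeout = 150 + 80 = 230 ms

230


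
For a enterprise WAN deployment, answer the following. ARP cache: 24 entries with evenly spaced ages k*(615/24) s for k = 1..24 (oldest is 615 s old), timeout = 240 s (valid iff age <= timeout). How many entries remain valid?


Ages are k * 615/24 s for k = 1..24 (spacing = 25.6250 s).
Entry k is valid iff k * 615/24 <= 240 iff k <= 24 * 240 / 615 = 9.3659
n_valid = floor(9.3659) = 9
(n_stale = 24 - 9 = 15)

9


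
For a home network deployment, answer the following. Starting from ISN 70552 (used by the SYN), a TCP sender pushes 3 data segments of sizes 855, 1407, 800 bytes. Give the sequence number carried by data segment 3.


The SYN occupies sequence number ISN = 70552, so the first data byte is ISN + 1 = 70553.
SEQ of data segment i = (ISN + 1) + sum of payload sizes of segments 1..i-1.
Segment 1: SEQ = 70553, payload = 855 bytes
Segment 2: SEQ = 71408, payload = 1407 bytes
Segment 3: SEQ = 72815, payload = 800 bytes
SEQ of segment 3 = 70553 + 855 + 1407 = 72815

72815


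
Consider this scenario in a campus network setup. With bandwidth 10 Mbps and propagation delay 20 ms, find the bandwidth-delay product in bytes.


Given: bandwidth = 10 Mbps, delay = 20 ms
BDP in bits = 10 * 10^6 * 20 / 1000
BDP in bits = 200000
BDP in bytes = 200000 / 8 = 25000

25000


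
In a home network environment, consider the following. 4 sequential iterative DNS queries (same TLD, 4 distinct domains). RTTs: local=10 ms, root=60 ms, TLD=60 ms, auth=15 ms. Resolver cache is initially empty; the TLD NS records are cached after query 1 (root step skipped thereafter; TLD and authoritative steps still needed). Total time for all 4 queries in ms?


Lookup 1 (cold cache): local + root + TLD + auth = 10 + 60 + 60 + 15 = 145 ms
Lookups 2..4 (TLD NS cached -> skip root; new domain -> still ask TLD and auth): local + TLD + auth = 10 + 60 + 15 = 85 ms each
Remaining 3 lookups: 3 * 85 = 255 ms
Total = 145 + 255 = 400 ms

400


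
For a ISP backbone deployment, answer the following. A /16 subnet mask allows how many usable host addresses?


Given: subnet mask /16
Host bits = 32 - 16 = 16
Total addresses = 2^16 = 65536
Usable hosts = 65536 - 2 (network + broadcast) = 65534

65534


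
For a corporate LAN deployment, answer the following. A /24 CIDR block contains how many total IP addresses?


Given: CIDR prefix /24
Host bits = 32 - 24 = 8
Total addresses = 2^8 = 256

256


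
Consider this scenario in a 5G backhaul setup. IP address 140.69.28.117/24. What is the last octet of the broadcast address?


Given: IP = 140.69.28.117, prefix = /24
Host bits = 32 - 24 = 8
Network last octet = 117 AND mask = 0
Host part size = 2^8 - 1 = 255
Broadcast last octet = 0 OR 255 = 255

255


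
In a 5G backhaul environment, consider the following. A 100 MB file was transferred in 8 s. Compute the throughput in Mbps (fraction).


Given: file = 100 MB, time = 8 s
File in Mb = 100 * 8 = 800 Mb
Throughput = 800 / 8 Mbps
Throughput = 100 Mbps

100


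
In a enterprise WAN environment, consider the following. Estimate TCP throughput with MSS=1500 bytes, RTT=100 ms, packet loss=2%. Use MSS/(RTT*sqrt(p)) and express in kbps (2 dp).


Given: MSS = 1500 bytes, RTT = 100 ms, loss = 2%
RTT in seconds = 100 / 1000 = 0.1
Loss rate = 2% = 0.02
sqrt(loss) = sqrt(0.02) = 0.141421356237
Throughput (bytes/s) = 1500 / (0.1 * 0.141421356237) = 106066.0172
Throughput (kbps) = 106066.0172 * 8 / 1000 = 848.528137 -> 848.53 kbps (2 dp)

848.53


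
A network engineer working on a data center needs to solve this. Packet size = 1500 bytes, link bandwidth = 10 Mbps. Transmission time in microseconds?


Given: packet = 1500 bytes, bandwidth = 10 Mbps
Packet in bits = 1500 * 8 = 12000 bits
Bandwidth = 10 * 10^6 = 10000000 bps
Time = 12000 / 10000000 seconds
Time in us = 12000 * 10^6 / 10000000 = 1200

1200


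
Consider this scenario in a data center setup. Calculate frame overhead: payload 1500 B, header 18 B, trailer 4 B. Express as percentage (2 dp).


Given: payload = 1500 B, header = 18 B, trailer = 4 B
Overhead bytes = header + trailer = 18 + 4 = 22
Total frame = payload + overhead = 1500 + 22 = 1522
Overhead % = 22 / 1522 * 100 = 1.4455% -> 1.45% (2 dp)

1.45


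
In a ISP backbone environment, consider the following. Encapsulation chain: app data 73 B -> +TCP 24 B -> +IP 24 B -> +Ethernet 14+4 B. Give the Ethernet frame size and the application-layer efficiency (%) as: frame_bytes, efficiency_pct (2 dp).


TCP segment = 73 + 24 = 97 B
IP packet = 97 + 24 = 121 B
Ethernet frame = 121 + 14 + 4 = 139 B
Efficiency = app / frame = 73 / 139 = 0.525180 = 52.5180% -> 52.52% (2 dp)

139, 52.52


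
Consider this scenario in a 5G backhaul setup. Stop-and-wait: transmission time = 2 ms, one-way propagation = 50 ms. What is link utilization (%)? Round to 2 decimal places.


Given: Ttrans = 2 ms, Tprop = 50 ms
RTT = 2 * Tprop = 2 * 50 = 100 ms
U = Ttrans / (Ttrans + RTT)
U = 2 / (2 + 100)
U = 2 / 102 = 0.019608
U% = 1.96%

1.96


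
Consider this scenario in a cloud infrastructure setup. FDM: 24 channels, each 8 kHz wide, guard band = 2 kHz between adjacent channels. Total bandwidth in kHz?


Given: 24 channels, 8 kHz each, guard = 2 kHz
Channel bandwidth = 24 * 8 = 192 kHz
Guard bands = 23 gaps * 2 kHz = 46 kHz
Total = 192 + 46 = 238 kHz

238


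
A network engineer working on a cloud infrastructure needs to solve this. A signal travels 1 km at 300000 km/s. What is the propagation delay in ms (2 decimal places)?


Given: distance = 1 km, speed = 300000 km/s
Delay = distance / speed = 1 / 300000 seconds
Delay in ms = 1 * 1000 / 300000
Delay = 0.0033 ms
Rounded to 2 dp = 0.00 ms

0.00


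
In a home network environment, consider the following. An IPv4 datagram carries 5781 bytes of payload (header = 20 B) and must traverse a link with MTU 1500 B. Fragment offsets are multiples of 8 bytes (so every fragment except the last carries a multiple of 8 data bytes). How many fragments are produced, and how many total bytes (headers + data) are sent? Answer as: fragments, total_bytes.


Max data per non-final fragment = floor((MTU - header)/8)*8 = floor((1500 - 20)/8)*8 = floor(1480/8)*8 = 1480 B
Final fragment needs no 8-byte alignment: it can carry up to MTU - header = 1480 B
Non-final fragments needed = ceil((payload - 1480) / 1480) = ceil(4301/1480) = ceil(2.9061) = 3
Number of fragments = 3 + 1 = 4
Fragment sizes (data): 3 * 1480 B + 1341 B (last, 1341 <= 1480 OK)
Total bytes sent = payload + n_frags * header = 5781 + 4*20 = 5781 + 80 = 5861 B

4, 5861


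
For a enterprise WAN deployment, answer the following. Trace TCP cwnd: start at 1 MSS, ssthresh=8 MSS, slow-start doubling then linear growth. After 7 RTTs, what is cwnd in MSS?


RTT 0: cwnd = 1 MSS (initial)
RTT 1: cwnd = 2 MSS (slow start, doubled)
RTT 2: cwnd = 4 MSS (slow start, doubled)
RTT 3: cwnd = 8 MSS (slow start, doubled)
RTT 4: cwnd = 9 MSS (congestion avoidance, +1)
RTT 5: cwnd = 10 MSS (congestion avoidance, +1)
RTT 6: cwnd = 11 MSS (congestion avoidance, +1)
RTT 7: cwnd = 12 MSS (congestion avoidance, +1)

12


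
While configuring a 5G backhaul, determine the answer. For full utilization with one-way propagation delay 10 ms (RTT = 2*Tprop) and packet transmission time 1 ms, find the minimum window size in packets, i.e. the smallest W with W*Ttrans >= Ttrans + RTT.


Given: Ttrans = 1 ms, RTT = 20 ms (= 2 * Tprop, Tprop = 10 ms)
Time until first ACK returns = Ttrans + RTT = 1 + 20 = 21 ms
Need W * Ttrans >= Ttrans + RTT  ->  W >= (Ttrans + RTT) / Ttrans
(Ttrans + RTT) / Ttrans = 21 / 1 = 21
W_min = ceil(21) = 21

21


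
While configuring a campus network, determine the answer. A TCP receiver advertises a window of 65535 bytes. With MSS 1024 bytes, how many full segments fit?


Given: RWND = 65535 bytes, MSS = 1024 bytes
Full segments = floor(RWND / MSS)
Full segments = floor(65535 / 1024)
Full segments = floor(63.999) = 63

63


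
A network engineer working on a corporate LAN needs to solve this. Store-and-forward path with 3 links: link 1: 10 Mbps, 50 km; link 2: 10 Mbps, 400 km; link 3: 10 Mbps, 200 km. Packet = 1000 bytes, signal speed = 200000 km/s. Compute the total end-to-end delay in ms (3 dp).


Packet = 1000 bytes = 8000 bits. Store-and-forward: sum (t_trans + t_prop) per link.
Link 1: t_trans = 8000/(10*10^6) s = 0.8000 ms; t_prop = 50/200000 s = 0.2500 ms; subtotal = 1.0500 ms
Link 2: t_trans = 8000/(10*10^6) s = 0.8000 ms; t_prop = 400/200000 s = 2.0000 ms; subtotal = 2.8000 ms
Link 3: t_trans = 8000/(10*10^6) s = 0.8000 ms; t_prop = 200/200000 s = 1.0000 ms; subtotal = 1.8000 ms
End-to-end = 1.0500 + 2.8000 + 1.8000 = 5.6500 ms -> 5.650 ms (3 dp)

5.650


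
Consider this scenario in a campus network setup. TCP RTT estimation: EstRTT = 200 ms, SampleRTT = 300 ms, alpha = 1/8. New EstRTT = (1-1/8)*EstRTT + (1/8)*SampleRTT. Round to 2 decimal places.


Given: EstRTT = 200 ms, SampleRTT = 300 ms, alpha = 1/8
New EstRTT = (1 - alpha) * EstRTT + alpha * SampleRTT
(7/8) * 200 = 175
(1/8) * 300 = 37.5
New EstRTT = 175 + 37.5 = 212.5 ms -> 212.50 ms (2 dp)

212.50


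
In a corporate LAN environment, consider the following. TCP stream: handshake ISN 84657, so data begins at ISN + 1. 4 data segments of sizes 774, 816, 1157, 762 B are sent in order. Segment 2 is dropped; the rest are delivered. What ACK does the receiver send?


SYN uses sequence number 84657; first data byte = ISN + 1 = 84658.
Segment 1: SEQ = 84658, len = 774 B, covers [84658, 85431]
Segment 2: SEQ = 85432, len = 816 B, covers [85432, 86247] [LOST]
Segment 3: SEQ = 86248, len = 1157 B, covers [86248, 87404]
Segment 4: SEQ = 87405, len = 762 B, covers [87405, 88166]
In-order data received: bytes [84658, 85431] (segments 1..1).
Segment 2 missing -> gap begins at byte 85432; later segments buffered out of order.
Cumulative ACK = next expected in-order byte = 84658 + 774 = 85432

85432


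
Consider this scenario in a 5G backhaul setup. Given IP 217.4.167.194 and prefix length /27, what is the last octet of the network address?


Given: IP = 217.4.167.194, prefix = /27
Subnet mask = 255.255.255.224
Last octet of IP: 194
Last octet of mask: 224
Network last octet = 194 AND 224 = 192

192


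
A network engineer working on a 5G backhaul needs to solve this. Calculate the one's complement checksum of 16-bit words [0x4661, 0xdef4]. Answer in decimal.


Given words: [0x4661, 0xdef4]
Step 1: Sum all words
Raw sum = 18017 + 57076 = 75093
Step 2: Fold carry: (9557 + 1) = 9558
One's complement = ~9558 & 0xFFFF = 55977

55977


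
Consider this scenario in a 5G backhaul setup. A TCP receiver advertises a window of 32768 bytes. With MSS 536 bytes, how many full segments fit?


Given: RWND = 32768 bytes, MSS = 536 bytes
Full segments = floor(RWND / MSS)
Full segments = floor(32768 / 536)
Full segments = floor(61.1343) = 61

61


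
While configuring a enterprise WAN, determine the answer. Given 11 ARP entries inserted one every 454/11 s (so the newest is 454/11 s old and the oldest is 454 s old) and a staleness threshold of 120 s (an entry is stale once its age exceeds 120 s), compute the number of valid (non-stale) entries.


Ages are k * 454/11 s for k = 1..11 (spacing = 41.2727 s).
Entry k is valid iff k * 454/11 <= 120 iff k <= 11 * 120 / 454 = 2.9075
n_valid = floor(2.9075) = 2
(n_stale = 11 - 2 = 9)

2


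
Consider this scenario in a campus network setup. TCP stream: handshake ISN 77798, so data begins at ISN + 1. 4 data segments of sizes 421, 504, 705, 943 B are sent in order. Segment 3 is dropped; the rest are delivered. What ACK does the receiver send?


SYN uses sequence number 77798; first data byte = ISN + 1 = 77799.
Segment 1: SEQ = 77799, len = 421 B, covers [77799, 78219]
Segment 2: SEQ = 78220, len = 504 B, covers [78220, 78723]
Segment 3: SEQ = 78724, len = 705 B, covers [78724, 79428] [LOST]
Segment 4: SEQ = 79429, len = 943 B, covers [79429, 80371]
In-order data received: bytes [77799, 78723] (segments 1..2).
Segment 3 missing -> gap begins at byte 78724; later segments buffered out of order.
Cumulative ACK = next expected in-order byte = 77799 + 421 + 504 = 78724

78724


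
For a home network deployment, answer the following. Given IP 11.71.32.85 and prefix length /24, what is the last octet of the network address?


Given: IP = 11.71.32.85, prefix = /24
Subnet mask = 255.255.255.0
Last octet of IP: 85
Last octet of mask: 0
Network last octet = 85 AND 0 = 0

0


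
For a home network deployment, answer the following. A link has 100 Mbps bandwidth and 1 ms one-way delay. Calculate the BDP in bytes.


Given: bandwidth = 100 Mbps, delay = 1 ms
BDP in bits = 100 * 10^6 * 1 / 1000
BDP in bits = 100000
BDP in bytes = 100000 / 8 = 12500

12500


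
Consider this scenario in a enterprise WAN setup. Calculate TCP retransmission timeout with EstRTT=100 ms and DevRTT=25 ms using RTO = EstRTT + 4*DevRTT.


Given: EstRTT = 100 ms, DevRTT = 25 ms
Timeout = EstRTT + 4 * DevRTT
4 * DevRTT = 4 * 25 = 100
Timeout = 100 + 100 = 200 ms

200


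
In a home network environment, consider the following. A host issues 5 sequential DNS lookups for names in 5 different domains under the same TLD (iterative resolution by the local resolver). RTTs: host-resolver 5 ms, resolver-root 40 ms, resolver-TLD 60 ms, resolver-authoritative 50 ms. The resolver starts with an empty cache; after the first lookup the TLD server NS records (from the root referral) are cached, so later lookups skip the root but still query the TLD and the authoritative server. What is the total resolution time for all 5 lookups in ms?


Lookup 1 (cold cache): local + root + TLD + auth = 5 + 40 + 60 + 50 = 155 ms
Lookups 2..5 (TLD NS cached -> skip root; new domain -> still ask TLD and auth): local + TLD + auth = 5 + 60 + 50 = 115 ms each
Remaining 4 lookups: 4 * 115 = 460 ms
Total = 155 + 460 = 615 ms

615


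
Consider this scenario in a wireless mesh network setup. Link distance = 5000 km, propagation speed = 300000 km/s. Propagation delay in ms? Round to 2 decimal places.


Given: distance = 5000 km, speed = 300000 km/s
Delay = distance / speed = 5000 / 300000 seconds
Delay in ms = 5000 * 1000 / 300000
Delay = 16.6667 ms
Rounded to 2 dp = 16.67 ms

16.67


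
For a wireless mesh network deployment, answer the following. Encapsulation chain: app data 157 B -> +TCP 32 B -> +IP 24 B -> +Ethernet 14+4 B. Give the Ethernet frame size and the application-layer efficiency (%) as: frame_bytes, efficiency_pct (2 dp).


TCP segment = 157 + 32 = 189 B
IP packet = 189 + 24 = 213 B
Ethernet frame = 213 + 14 + 4 = 231 B
Efficiency = app / frame = 157 / 231 = 0.679654 = 67.9654% -> 67.97% (2 dp)

231, 67.97


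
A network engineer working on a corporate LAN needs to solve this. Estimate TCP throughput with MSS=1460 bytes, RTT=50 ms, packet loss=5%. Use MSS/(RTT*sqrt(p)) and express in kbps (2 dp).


Given: MSS = 1460 bytes, RTT = 50 ms, loss = 5%
RTT in seconds = 50 / 1000 = 0.05
Loss rate = 5% = 0.05
sqrt(loss) = sqrt(0.05) = 0.223606797750
Throughput (bytes/s) = 1460 / (0.05 * 0.223606797750) = 130586.3699
Throughput (kbps) = 130586.3699 * 8 / 1000 = 1044.690959 -> 1044.69 kbps (2 dp)

1044.69


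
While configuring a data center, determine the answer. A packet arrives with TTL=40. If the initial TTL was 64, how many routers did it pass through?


Given: initial TTL = 64, received TTL = 40
Hops = initial TTL - received TTL
Hops = 64 - 40 = 24

24


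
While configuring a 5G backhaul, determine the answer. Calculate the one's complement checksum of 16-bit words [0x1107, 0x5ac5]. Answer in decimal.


Given words: [0x1107, 0x5ac5]
Step 1: Sum all words
Raw sum = 4359 + 23237 = 27596
One's complement = ~27596 & 0xFFFF = 37939

37939


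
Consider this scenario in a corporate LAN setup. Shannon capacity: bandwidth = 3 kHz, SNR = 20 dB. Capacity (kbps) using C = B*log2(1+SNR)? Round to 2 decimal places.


Given: B = 3 kHz, SNR = 20 dB
SNR linear = 10^(20/10) = 100
1 + SNR = 101
log2(101) = 6.6582114828
C = 3 * 1000 * 6.6582114828 = 19974.6344 bps
C = 19.974634 kbps -> 19.97 kbps (2 dp)

19.97


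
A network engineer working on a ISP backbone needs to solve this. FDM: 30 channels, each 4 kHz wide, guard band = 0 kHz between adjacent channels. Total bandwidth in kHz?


Given: 30 channels, 4 kHz each, guard = 0 kHz
Channel bandwidth = 30 * 4 = 120 kHz
Guard bands = 29 gaps * 0 kHz = 0 kHz
Total = 120 + 0 = 120 kHz

120


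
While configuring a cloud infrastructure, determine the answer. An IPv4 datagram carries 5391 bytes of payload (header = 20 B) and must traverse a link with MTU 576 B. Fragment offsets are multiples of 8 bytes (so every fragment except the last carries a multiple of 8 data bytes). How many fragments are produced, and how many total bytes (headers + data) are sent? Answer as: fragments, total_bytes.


Max data per non-final fragment = floor((MTU - header)/8)*8 = floor((576 - 20)/8)*8 = floor(556/8)*8 = 552 B
Final fragment needs no 8-byte alignment: it can carry up to MTU - header = 556 B
Non-final fragments needed = ceil((payload - 556) / 552) = ceil(4835/552) = ceil(8.7591) = 9
Number of fragments = 9 + 1 = 10
Fragment sizes (data): 9 * 552 B + 423 B (last, 423 <= 556 OK)
Total bytes sent = payload + n_frags * header = 5391 + 10*20 = 5391 + 200 = 5591 B

10, 5591


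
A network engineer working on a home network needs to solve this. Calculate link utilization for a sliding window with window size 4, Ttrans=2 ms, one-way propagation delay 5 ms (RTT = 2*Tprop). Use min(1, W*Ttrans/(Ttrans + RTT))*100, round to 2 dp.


Given: W = 4, Ttrans = 2 ms, RTT = 10 ms (= 2 * Tprop, Tprop = 5 ms)
Cycle time = Ttrans + RTT = 2 + 10 = 12 ms (first packet sent until its ACK returns)
W * Ttrans = 4 * 2 = 8 ms of sending per cycle
W * Ttrans / (Ttrans + RTT) = 8 / 12 = 0.666667
U = min(1, 0.666667) = 0.666667
U% = 66.67%

66.67


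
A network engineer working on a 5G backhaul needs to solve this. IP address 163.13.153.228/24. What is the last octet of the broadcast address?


Given: IP = 163.13.153.228, prefix = /24
Host bits = 32 - 24 = 8
Network last octet = 228 AND mask = 0
Host part size = 2^8 - 1 = 255
Broadcast last octet = 0 OR 255 = 255

255


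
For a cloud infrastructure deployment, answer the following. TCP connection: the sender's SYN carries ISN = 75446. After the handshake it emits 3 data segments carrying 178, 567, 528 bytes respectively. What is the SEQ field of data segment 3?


The SYN occupies sequence number ISN = 75446, so the first data byte is ISN + 1 = 75447.
SEQ of data segment i = (ISN + 1) + sum of payload sizes of segments 1..i-1.
Segment 1: SEQ = 75447, payload = 178 bytes
Segment 2: SEQ = 75625, payload = 567 bytes
Segment 3: SEQ = 76192, payload = 528 bytes
SEQ of segment 3 = 75447 + 178 + 567 = 76192

76192


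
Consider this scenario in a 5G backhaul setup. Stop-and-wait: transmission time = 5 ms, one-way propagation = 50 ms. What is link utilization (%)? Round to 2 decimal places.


Given: Ttrans = 5 ms, Tprop = 50 ms
RTT = 2 * Tprop = 2 * 50 = 100 ms
U = Ttrans / (Ttrans + RTT)
U = 5 / (5 + 100)
U = 5 / 105 = 0.047619
U% = 4.76%

4.76


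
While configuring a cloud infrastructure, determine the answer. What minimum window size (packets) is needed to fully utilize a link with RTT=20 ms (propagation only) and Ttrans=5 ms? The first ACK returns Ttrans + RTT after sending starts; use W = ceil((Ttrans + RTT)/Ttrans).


Given: Ttrans = 5 ms, RTT = 20 ms (= 2 * Tprop, Tprop = 10 ms)
Time until first ACK returns = Ttrans + RTT = 5 + 20 = 25 ms
Need W * Ttrans >= Ttrans + RTT  ->  W >= (Ttrans + RTT) / Ttrans
(Ttrans + RTT) / Ttrans = 25 / 5 = 5
W_min = ceil(5) = 5

5


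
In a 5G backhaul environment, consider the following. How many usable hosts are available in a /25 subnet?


Given: subnet mask /25
Host bits = 32 - 25 = 7
Total addresses = 2^7 = 128
Usable hosts = 128 - 2 (network + broadcast) = 126

126


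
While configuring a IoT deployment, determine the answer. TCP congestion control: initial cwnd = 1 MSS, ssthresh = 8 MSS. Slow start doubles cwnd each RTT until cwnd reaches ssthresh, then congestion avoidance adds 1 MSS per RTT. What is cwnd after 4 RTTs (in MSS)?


RTT 0: cwnd = 1 MSS (initial)
RTT 1: cwnd = 2 MSS (slow start, doubled)
RTT 2: cwnd = 4 MSS (slow start, doubled)
RTT 3: cwnd = 8 MSS (slow start, doubled)
RTT 4: cwnd = 9 MSS (congestion avoidance, +1)

9


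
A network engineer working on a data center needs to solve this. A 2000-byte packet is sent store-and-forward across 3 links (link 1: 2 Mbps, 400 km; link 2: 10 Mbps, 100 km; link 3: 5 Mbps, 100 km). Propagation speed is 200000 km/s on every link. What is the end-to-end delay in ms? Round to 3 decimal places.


Packet = 2000 bytes = 16000 bits. Store-and-forward: sum (t_trans + t_prop) per link.
Link 1: t_trans = 16000/(2*10^6) s = 8.0000 ms; t_prop = 400/200000 s = 2.0000 ms; subtotal = 10.0000 ms
Link 2: t_trans = 16000/(10*10^6) s = 1.6000 ms; t_prop = 100/200000 s = 0.5000 ms; subtotal = 2.1000 ms
Link 3: t_trans = 16000/(5*10^6) s = 3.2000 ms; t_prop = 100/200000 s = 0.5000 ms; subtotal = 3.7000 ms
End-to-end = 10.0000 + 2.1000 + 3.7000 = 15.8000 ms -> 15.800 ms (3 dp)

15.800


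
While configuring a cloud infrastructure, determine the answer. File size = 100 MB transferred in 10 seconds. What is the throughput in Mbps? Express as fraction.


Given: file = 100 MB, time = 10 s
File in Mb = 100 * 8 = 800 Mb
Throughput = 800 / 10 Mbps
Throughput = 80 Mbps

80


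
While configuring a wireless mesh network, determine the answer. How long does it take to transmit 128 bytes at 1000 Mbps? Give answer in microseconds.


Given: packet = 128 bytes, bandwidth = 1000 Mbps
Packet in bits = 128 * 8 = 1024 bits
Bandwidth = 1000 * 10^6 = 1000000000 bps
Time = 1024 / 1000000000 seconds
Time in us = 1024 * 10^6 / 1000000000 = 1.024

1.024


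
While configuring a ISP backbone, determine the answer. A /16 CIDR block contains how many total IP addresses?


Given: CIDR prefix /16
Host bits = 32 - 16 = 16
Total addresses = 2^16 = 65536

65536


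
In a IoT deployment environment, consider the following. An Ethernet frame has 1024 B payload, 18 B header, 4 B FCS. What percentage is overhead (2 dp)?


Given: payload = 1024 B, header = 18 B, trailer = 4 B
Overhead bytes = header + trailer = 18 + 4 = 22
Total frame = payload + overhead = 1024 + 22 = 1046
Overhead % = 22 / 1046 * 100 = 2.1033% -> 2.10% (2 dp)

2.10


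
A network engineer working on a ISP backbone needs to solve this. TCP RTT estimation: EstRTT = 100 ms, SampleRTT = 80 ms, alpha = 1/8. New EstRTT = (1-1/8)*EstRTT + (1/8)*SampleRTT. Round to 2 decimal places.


Given: EstRTT = 100 ms, SampleRTT = 80 ms, alpha = 1/8
New EstRTT = (1 - alpha) * EstRTT + alpha * SampleRTT
(7/8) * 100 = 87.5
(1/8) * 80 = 10
New EstRTT = 87.5 + 10 = 97.5 ms -> 97.50 ms (2 dp)

97.50


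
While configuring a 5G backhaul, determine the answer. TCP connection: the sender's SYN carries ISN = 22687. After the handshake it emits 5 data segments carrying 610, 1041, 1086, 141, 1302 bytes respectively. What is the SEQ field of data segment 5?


The SYN occupies sequence number ISN = 22687, so the first data byte is ISN + 1 = 22688.
SEQ of data segment i = (ISN + 1) + sum of payload sizes of segments 1..i-1.
Segment 1: SEQ = 22688, payload = 610 bytes
Segment 2: SEQ = 23298, payload = 1041 bytes
Segment 3: SEQ = 24339, payload = 1086 bytes
Segment 4: SEQ = 25425, payload = 141 bytes
Segment 5: SEQ = 25566, payload = 1302 bytes
SEQ of segment 5 = 22688 + 610 + 1041 + 1086 + 141 = 25566

25566


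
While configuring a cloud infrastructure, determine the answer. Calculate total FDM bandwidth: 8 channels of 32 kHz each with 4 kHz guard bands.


Given: 8 channels, 32 kHz each, guard = 4 kHz
Channel bandwidth = 8 * 32 = 256 kHz
Guard bands = 7 gaps * 4 kHz = 28 kHz
Total = 256 + 28 = 284 kHz

284


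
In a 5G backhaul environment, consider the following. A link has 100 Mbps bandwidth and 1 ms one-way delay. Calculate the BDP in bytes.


Given: bandwidth = 100 Mbps, delay = 1 ms
BDP in bits = 100 * 10^6 * 1 / 1000
BDP in bits = 100000
BDP in bytes = 100000 / 8 = 12500

12500


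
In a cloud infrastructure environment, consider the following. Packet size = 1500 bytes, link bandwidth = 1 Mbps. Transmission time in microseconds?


Given: packet = 1500 bytes, bandwidth = 1 Mbps
Packet in bits = 1500 * 8 = 12000 bits
Bandwidth = 1 * 10^6 = 1000000 bps
Time = 12000 / 1000000 seconds
Time in us = 12000 * 10^6 / 1000000 = 12000

12000


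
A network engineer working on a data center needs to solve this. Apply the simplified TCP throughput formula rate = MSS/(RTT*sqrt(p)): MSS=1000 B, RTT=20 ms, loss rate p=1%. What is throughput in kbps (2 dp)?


Given: MSS = 1000 bytes, RTT = 20 ms, loss = 1%
RTT in seconds = 20 / 1000 = 0.02
Loss rate = 1% = 0.01
sqrt(loss) = sqrt(0.01) = 0.1
Throughput (bytes/s) = 1000 / (0.02 * 0.1) = 500000.0000
Throughput (kbps) = 500000.0000 * 8 / 1000 = 4000.000000 -> 4000.00 kbps (2 dp)

4000.00


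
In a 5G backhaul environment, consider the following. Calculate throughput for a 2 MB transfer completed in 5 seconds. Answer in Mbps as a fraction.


Given: file = 2 MB, time = 5 s
File in Mb = 2 * 8 = 16 Mb
Throughput = 16 / 5 Mbps
Throughput = 16/5 Mbps

16/5


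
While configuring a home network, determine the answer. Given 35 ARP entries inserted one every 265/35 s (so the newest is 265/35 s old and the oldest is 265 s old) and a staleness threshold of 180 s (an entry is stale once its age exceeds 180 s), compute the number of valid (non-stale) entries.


Ages are k * 265/35 s for k = 1..35 (spacing = 7.5714 s).
Entry k is valid iff k * 265/35 <= 180 iff k <= 35 * 180 / 265 = 23.7736
n_valid = floor(23.7736) = 23
(n_stale = 35 - 23 = 12)

23


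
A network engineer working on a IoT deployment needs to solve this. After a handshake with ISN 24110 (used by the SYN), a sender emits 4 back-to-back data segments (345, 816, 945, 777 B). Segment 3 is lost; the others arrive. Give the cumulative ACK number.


SYN uses sequence number 24110; first data byte = ISN + 1 = 24111.
Segment 1: SEQ = 24111, len = 345 B, covers [24111, 24455]
Segment 2: SEQ = 24456, len = 816 B, covers [24456, 25271]
Segment 3: SEQ = 25272, len = 945 B, covers [25272, 26216] [LOST]
Segment 4: SEQ = 26217, len = 777 B, covers [26217, 26993]
In-order data received: bytes [24111, 25271] (segments 1..2).
Segment 3 missing -> gap begins at byte 25272; later segments buffered out of order.
Cumulative ACK = next expected in-order byte = 24111 + 345 + 816 = 25272

25272


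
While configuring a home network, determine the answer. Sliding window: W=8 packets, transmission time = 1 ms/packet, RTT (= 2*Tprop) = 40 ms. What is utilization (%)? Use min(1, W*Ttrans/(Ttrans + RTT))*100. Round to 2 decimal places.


Given: W = 8, Ttrans = 1 ms, RTT = 40 ms (= 2 * Tprop, Tprop = 20 ms)
Cycle time = Ttrans + RTT = 1 + 40 = 41 ms (first packet sent until its ACK returns)
W * Ttrans = 8 * 1 = 8 ms of sending per cycle
W * Ttrans / (Ttrans + RTT) = 8 / 41 = 0.195122
U = min(1, 0.195122) = 0.195122
U% = 19.51%

19.51


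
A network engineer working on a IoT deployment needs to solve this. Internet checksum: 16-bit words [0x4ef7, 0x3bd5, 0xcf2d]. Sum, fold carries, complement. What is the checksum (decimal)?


Given words: [0x4ef7, 0x3bd5, 0xcf2d]
Step 1: Sum all words
Raw sum = 20215 + 15317 + 53037 = 88569
Step 2: Fold carry: (23033 + 1) = 23034
One's complement = ~23034 & 0xFFFF = 42501

42501


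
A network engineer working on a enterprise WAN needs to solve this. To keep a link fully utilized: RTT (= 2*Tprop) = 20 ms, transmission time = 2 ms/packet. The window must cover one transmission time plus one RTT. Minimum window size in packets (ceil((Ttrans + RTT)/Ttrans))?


Given: Ttrans = 2 ms, RTT = 20 ms (= 2 * Tprop, Tprop = 10 ms)
Time until first ACK returns = Ttrans + RTT = 2 + 20 = 22 ms
Need W * Ttrans >= Ttrans + RTT  ->  W >= (Ttrans + RTT) / Ttrans
(Ttrans + RTT) / Ttrans = 22 / 2 = 11
W_min = ceil(11) = 11

11


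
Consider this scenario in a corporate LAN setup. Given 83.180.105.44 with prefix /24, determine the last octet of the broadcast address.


Given: IP = 83.180.105.44, prefix = /24
Host bits = 32 - 24 = 8
Network last octet = 44 AND mask = 0
Host part size = 2^8 - 1 = 255
Broadcast last octet = 0 OR 255 = 255

255


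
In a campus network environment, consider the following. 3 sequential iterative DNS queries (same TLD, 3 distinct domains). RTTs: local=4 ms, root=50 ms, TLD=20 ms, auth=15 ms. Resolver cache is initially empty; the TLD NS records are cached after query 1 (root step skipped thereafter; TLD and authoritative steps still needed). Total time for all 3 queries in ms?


Lookup 1 (cold cache): local + root + TLD + auth = 4 + 50 + 20 + 15 = 89 ms
Lookups 2..3 (TLD NS cached -> skip root; new domain -> still ask TLD and auth): local + TLD + auth = 4 + 20 + 15 = 39 ms each
Remaining 2 lookups: 2 * 39 = 78 ms
Total = 89 + 78 = 167 ms

167


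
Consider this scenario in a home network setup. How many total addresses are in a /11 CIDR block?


Given: CIDR prefix /11
Host bits = 32 - 11 = 21
Total addresses = 2^21 = 2097152

2097152


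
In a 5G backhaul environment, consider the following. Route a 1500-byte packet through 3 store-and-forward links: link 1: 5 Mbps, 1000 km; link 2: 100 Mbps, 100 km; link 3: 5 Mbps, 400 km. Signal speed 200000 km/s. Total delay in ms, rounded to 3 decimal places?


Packet = 1500 bytes = 12000 bits. Store-and-forward: sum (t_trans + t_prop) per link.
Link 1: t_trans = 12000/(5*10^6) s = 2.4000 ms; t_prop = 1000/200000 s = 5.0000 ms; subtotal = 7.4000 ms
Link 2: t_trans = 12000/(100*10^6) s = 0.1200 ms; t_prop = 100/200000 s = 0.5000 ms; subtotal = 0.6200 ms
Link 3: t_trans = 12000/(5*10^6) s = 2.4000 ms; t_prop = 400/200000 s = 2.0000 ms; subtotal = 4.4000 ms
End-to-end = 7.4000 + 0.6200 + 4.4000 = 12.4200 ms -> 12.420 ms (3 dp)

12.420


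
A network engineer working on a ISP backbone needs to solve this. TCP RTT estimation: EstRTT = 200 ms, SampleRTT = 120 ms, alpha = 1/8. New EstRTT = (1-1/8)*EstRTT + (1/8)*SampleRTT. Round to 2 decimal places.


Given: EstRTT = 200 ms, SampleRTT = 120 ms, alpha = 1/8
New EstRTT = (1 - alpha) * EstRTT + alpha * SampleRTT
(7/8) * 200 = 175
(1/8) * 120 = 15
New EstRTT = 175 + 15 = 190 ms -> 190.00 ms (2 dp)

190.00


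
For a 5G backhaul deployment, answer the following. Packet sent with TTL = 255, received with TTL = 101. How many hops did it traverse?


Given: initial TTL = 255, received TTL = 101
Hops = initial TTL - received TTL
Hops = 255 - 101 = 154

154


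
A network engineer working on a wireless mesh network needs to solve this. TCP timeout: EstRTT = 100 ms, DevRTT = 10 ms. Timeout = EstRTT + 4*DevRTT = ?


Given: EstRTT = 100 ms, DevRTT = 10 ms
Timeout = EstRTT + 4 * DevRTT
4 * DevRTT = 4 * 10 = 40
Timeout = 100 + 40 = 140 ms

140


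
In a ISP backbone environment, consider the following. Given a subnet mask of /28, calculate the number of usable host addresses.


Given: subnet mask /28
Host bits = 32 - 28 = 4
Total addresses = 2^4 = 16
Usable hosts = 16 - 2 (network + broadcast) = 14

14


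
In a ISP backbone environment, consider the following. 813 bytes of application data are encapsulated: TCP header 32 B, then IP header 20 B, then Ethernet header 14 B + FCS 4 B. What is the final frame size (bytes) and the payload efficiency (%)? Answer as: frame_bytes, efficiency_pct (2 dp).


TCP segment = 813 + 32 = 845 B
IP packet = 845 + 20 = 865 B
Ethernet frame = 865 + 14 + 4 = 883 B
Efficiency = app / frame = 813 / 883 = 0.920725 = 92.0725% -> 92.07% (2 dp)

883, 92.07


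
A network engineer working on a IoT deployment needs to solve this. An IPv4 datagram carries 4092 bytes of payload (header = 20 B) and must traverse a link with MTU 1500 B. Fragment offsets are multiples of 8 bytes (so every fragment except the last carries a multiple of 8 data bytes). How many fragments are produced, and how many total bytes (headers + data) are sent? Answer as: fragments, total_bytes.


Max data per non-final fragment = floor((MTU - header)/8)*8 = floor((1500 - 20)/8)*8 = floor(1480/8)*8 = 1480 B
Final fragment needs no 8-byte alignment: it can carry up to MTU - header = 1480 B
Non-final fragments needed = ceil((payload - 1480) / 1480) = ceil(2612/1480) = ceil(1.7649) = 2
Number of fragments = 2 + 1 = 3
Fragment sizes (data): 2 * 1480 B + 1132 B (last, 1132 <= 1480 OK)
Total bytes sent = payload + n_frags * header = 4092 + 3*20 = 4092 + 60 = 4152 B

3, 4152


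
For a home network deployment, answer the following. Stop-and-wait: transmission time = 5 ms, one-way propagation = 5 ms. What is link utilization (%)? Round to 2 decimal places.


Given: Ttrans = 5 ms, Tprop = 5 ms
RTT = 2 * Tprop = 2 * 5 = 10 ms
U = Ttrans / (Ttrans + RTT)
U = 5 / (5 + 10)
U = 5 / 15 = 0.333333
U% = 33.33%

33.33


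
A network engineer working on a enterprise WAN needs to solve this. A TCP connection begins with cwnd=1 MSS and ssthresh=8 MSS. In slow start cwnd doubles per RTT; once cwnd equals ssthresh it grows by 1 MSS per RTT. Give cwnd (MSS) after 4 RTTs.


RTT 0: cwnd = 1 MSS (initial)
RTT 1: cwnd = 2 MSS (slow start, doubled)
RTT 2: cwnd = 4 MSS (slow start, doubled)
RTT 3: cwnd = 8 MSS (slow start, doubled)
RTT 4: cwnd = 9 MSS (congestion avoidance, +1)

9


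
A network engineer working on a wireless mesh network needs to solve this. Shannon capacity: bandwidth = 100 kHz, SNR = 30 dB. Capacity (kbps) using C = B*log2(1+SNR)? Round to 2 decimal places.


Given: B = 100 kHz, SNR = 30 dB
SNR linear = 10^(30/10) = 1000
1 + SNR = 1001
log2(1001) = 9.9672262588
C = 100 * 1000 * 9.9672262588 = 996722.6259 bps
C = 996.722626 kbps -> 996.72 kbps (2 dp)

996.72


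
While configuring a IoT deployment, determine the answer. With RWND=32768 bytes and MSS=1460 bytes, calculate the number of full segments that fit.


Given: RWND = 32768 bytes, MSS = 1460 bytes
Full segments = floor(RWND / MSS)
Full segments = floor(32768 / 1460)
Full segments = floor(22.4438) = 22

22


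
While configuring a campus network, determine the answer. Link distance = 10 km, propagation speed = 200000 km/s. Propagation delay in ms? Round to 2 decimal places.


Given: distance = 10 km, speed = 200000 km/s
Delay = distance / speed = 10 / 200000 seconds
Delay in ms = 10 * 1000 / 200000
Delay = 0.0500 ms
Rounded to 2 dp = 0.05 ms

0.05


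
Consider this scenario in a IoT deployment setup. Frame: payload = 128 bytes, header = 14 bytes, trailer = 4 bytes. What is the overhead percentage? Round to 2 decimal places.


Given: payload = 128 B, header = 14 B, trailer = 4 B
Overhead bytes = header + trailer = 14 + 4 = 18
Total frame = payload + overhead = 128 + 18 = 146
Overhead % = 18 / 146 * 100 = 12.3288% -> 12.33% (2 dp)

12.33


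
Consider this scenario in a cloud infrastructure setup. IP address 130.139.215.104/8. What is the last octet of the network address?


Given: IP = 130.139.215.104, prefix = /8
Subnet mask = 255.0.0.0
Last octet of IP: 104
Last octet of mask: 0
Network last octet = 104 AND 0 = 0

0


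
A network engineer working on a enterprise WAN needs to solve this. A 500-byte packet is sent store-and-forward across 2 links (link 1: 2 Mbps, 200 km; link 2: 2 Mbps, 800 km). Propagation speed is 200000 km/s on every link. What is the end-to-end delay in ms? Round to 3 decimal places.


Packet = 500 bytes = 4000 bits. Store-and-forward: sum (t_trans + t_prop) per link.
Link 1: t_trans = 4000/(2*10^6) s = 2.0000 ms; t_prop = 200/200000 s = 1.0000 ms; subtotal = 3.0000 ms
Link 2: t_trans = 4000/(2*10^6) s = 2.0000 ms; t_prop = 800/200000 s = 4.0000 ms; subtotal = 6.0000 ms
End-to-end = 3.0000 + 6.0000 = 9.0000 ms -> 9.000 ms (3 dp)

9.000


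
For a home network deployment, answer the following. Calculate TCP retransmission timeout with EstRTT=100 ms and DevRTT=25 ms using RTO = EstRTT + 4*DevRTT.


Given: EstRTT = 100 ms, DevRTT = 25 ms
Timeout = EstRTT + 4 * DevRTT
4 * DevRTT = 4 * 25 = 100
Timeout = 100 + 100 = 200 ms

200


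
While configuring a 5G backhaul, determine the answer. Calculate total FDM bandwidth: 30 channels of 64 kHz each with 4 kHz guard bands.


Given: 30 channels, 64 kHz each, guard = 4 kHz
Channel bandwidth = 30 * 64 = 1920 kHz
Guard bands = 29 gaps * 4 kHz = 116 kHz
Total = 1920 + 116 = 2036 kHz

2036


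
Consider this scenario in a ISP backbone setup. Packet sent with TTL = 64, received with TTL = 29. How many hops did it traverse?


Given: initial TTL = 64, received TTL = 29
Hops = initial TTL - received TTL
Hops = 64 - 29 = 35

35


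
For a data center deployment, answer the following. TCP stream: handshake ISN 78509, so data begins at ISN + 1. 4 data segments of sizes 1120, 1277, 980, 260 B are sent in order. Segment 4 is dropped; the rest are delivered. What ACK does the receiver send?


SYN uses sequence number 78509; first data byte = ISN + 1 = 78510.
Segment 1: SEQ = 78510, len = 1120 B, covers [78510, 79629]
Segment 2: SEQ = 79630, len = 1277 B, covers [79630, 80906]
Segment 3: SEQ = 80907, len = 980 B, covers [80907, 81886]
Segment 4: SEQ = 81887, len = 260 B, covers [81887, 82146] [LOST]
In-order data received: bytes [78510, 81886] (segments 1..3).
Segment 4 missing -> gap begins at byte 81887.
Cumulative ACK = next expected in-order byte = 78510 + 1120 + 1277 + 980 = 81887

81887


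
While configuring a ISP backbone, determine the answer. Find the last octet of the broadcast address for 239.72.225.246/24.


Given: IP = 239.72.225.246, prefix = /24
Host bits = 32 - 24 = 8
Network last octet = 246 AND mask = 0
Host part size = 2^8 - 1 = 255
Broadcast last octet = 0 OR 255 = 255

255
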